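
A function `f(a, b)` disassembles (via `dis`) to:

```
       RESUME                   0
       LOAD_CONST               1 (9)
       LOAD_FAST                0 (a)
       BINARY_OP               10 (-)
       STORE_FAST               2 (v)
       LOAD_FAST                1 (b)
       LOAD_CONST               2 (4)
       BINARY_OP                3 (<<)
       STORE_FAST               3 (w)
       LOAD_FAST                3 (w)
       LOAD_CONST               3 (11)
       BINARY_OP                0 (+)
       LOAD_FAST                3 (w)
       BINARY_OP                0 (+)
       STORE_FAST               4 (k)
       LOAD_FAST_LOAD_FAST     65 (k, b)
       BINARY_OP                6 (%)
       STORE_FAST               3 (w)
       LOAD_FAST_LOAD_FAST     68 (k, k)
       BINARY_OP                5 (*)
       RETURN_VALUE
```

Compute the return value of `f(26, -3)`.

LOAD_CONST → push 9. Stack: [9]
LOAD_FAST a → push 26. Stack: [9, 26]
BINARY_OP - → 9 - 26 = -17. Stack: [-17]
STORE_FAST v → v=-17. Stack: []
LOAD_FAST b → push -3. Stack: [-3]
LOAD_CONST → push 4. Stack: [-3, 4]
BINARY_OP << → -3 << 4 = -48. Stack: [-48]
STORE_FAST w → w=-48. Stack: []
LOAD_FAST w → push -48. Stack: [-48]
LOAD_CONST → push 11. Stack: [-48, 11]
BINARY_OP + → -48 + 11 = -37. Stack: [-37]
LOAD_FAST w → push -48. Stack: [-37, -48]
BINARY_OP + → -37 + -48 = -85. Stack: [-85]
STORE_FAST k → k=-85. Stack: []
LOAD_FAST_LOAD_FAST k,b → push -85,-3. Stack: [-85, -3]
BINARY_OP % → -85 % -3 = -1. Stack: [-1]
STORE_FAST w → w=-1. Stack: []
LOAD_FAST_LOAD_FAST k,k → push -85,-85. Stack: [-85, -85]
BINARY_OP * → -85 * -85 = 7225. Stack: [7225]
RETURN_VALUE → return 7225.

7225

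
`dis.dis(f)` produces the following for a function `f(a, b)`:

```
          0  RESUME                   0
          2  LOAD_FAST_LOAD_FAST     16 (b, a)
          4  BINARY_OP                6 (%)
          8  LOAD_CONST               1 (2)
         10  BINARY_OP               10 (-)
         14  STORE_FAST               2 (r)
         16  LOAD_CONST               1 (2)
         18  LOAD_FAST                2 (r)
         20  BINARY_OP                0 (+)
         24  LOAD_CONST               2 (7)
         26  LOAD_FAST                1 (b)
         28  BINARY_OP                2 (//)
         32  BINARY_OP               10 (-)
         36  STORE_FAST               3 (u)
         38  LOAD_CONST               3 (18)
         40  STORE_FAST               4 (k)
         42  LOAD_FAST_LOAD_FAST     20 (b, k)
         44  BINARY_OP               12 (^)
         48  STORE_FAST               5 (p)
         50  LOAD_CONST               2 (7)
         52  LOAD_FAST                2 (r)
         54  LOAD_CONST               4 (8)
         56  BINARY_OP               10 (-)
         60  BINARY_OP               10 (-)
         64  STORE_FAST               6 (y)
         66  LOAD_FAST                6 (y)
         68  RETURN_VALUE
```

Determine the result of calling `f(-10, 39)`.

LOAD_FAST_LOAD_FAST b,a → push 39,-10. Stack: [39, -10]
BINARY_OP % → 39 % -10 = -1. Stack: [-1]
LOAD_CONST → push 2. Stack: [-1, 2]
BINARY_OP - → -1 - 2 = -3. Stack: [-3]
STORE_FAST r → r=-3. Stack: []
LOAD_CONST → push 2. Stack: [2]
LOAD_FAST r → push -3. Stack: [2, -3]
BINARY_OP + → 2 + -3 = -1. Stack: [-1]
LOAD_CONST → push 7. Stack: [-1, 7]
LOAD_FAST b → push 39. Stack: [-1, 7, 39]
BINARY_OP // → 7 // 39 = 0. Stack: [-1, 0]
BINARY_OP - → -1 - 0 = -1. Stack: [-1]
STORE_FAST u → u=-1. Stack: []
LOAD_CONST → push 18. Stack: [18]
STORE_FAST k → k=18. Stack: []
LOAD_FAST_LOAD_FAST b,k → push 39,18. Stack: [39, 18]
BINARY_OP ^ → 39 ^ 18 = 53. Stack: [53]
STORE_FAST p → p=53. Stack: []
LOAD_CONST → push 7. Stack: [7]
LOAD_FAST r → push -3. Stack: [7, -3]
LOAD_CONST → push 8. Stack: [7, -3, 8]
BINARY_OP - → -3 - 8 = -11. Stack: [7, -11]
BINARY_OP - → 7 - -11 = 18. Stack: [18]
STORE_FAST y → y=18. Stack: []
LOAD_FAST y → push 18. Stack: [18]
RETURN_VALUE → return 18.

18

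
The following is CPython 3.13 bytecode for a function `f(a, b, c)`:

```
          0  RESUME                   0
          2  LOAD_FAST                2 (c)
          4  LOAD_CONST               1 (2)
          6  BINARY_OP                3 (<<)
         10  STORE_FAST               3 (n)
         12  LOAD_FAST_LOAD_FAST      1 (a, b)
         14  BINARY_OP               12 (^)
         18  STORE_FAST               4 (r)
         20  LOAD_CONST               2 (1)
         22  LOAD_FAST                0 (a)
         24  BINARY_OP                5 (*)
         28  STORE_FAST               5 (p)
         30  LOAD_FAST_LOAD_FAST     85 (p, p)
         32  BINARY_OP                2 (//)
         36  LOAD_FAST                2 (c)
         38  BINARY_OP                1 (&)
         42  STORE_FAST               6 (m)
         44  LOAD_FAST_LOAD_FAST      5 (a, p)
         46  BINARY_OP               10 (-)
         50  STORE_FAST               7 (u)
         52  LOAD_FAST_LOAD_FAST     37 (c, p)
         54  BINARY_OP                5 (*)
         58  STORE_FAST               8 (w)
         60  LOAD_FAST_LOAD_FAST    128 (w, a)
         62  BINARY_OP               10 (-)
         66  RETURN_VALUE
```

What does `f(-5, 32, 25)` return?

-120

LOAD_FAST c → push 25. Stack: [25]
LOAD_CONST → push 2. Stack: [25, 2]
BINARY_OP << → 25 << 2 = 100. Stack: [100]
STORE_FAST n → n=100. Stack: []
LOAD_FAST_LOAD_FAST a,b → push -5,32. Stack: [-5, 32]
BINARY_OP ^ → -5 ^ 32 = -37. Stack: [-37]
STORE_FAST r → r=-37. Stack: []
LOAD_CONST → push 1. Stack: [1]
LOAD_FAST a → push -5. Stack: [1, -5]
BINARY_OP * → 1 * -5 = -5. Stack: [-5]
STORE_FAST p → p=-5. Stack: []
LOAD_FAST_LOAD_FAST p,p → push -5,-5. Stack: [-5, -5]
BINARY_OP // → -5 // -5 = 1. Stack: [1]
LOAD_FAST c → push 25. Stack: [1, 25]
BINARY_OP & → 1 & 25 = 1. Stack: [1]
STORE_FAST m → m=1. Stack: []
LOAD_FAST_LOAD_FAST a,p → push -5,-5. Stack: [-5, -5]
BINARY_OP - → -5 - -5 = 0. Stack: [0]
STORE_FAST u → u=0. Stack: []
LOAD_FAST_LOAD_FAST c,p → push 25,-5. Stack: [25, -5]
BINARY_OP * → 25 * -5 = -125. Stack: [-125]
STORE_FAST w → w=-125. Stack: []
LOAD_FAST_LOAD_FAST w,a → push -125,-5. Stack: [-125, -5]
BINARY_OP - → -125 - -5 = -120. Stack: [-120]
RETURN_VALUE → return -120.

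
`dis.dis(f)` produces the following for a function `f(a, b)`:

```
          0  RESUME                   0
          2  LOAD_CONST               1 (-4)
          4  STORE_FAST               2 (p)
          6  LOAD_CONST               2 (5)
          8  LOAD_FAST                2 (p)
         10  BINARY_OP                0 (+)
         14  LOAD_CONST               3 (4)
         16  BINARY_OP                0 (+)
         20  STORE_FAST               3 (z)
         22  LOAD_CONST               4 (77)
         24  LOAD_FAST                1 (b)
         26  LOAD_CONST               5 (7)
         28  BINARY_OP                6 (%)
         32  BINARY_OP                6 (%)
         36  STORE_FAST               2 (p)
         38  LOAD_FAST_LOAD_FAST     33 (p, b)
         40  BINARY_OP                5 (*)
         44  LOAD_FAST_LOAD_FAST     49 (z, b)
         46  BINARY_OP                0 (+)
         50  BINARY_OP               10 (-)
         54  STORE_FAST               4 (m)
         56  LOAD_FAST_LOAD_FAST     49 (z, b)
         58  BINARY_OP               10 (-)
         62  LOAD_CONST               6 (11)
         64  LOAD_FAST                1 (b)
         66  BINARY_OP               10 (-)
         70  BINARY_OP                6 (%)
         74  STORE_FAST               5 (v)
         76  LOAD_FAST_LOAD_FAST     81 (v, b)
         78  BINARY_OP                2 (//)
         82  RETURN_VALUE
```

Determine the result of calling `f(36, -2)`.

LOAD_CONST → push -4. Stack: [-4]
STORE_FAST p → p=-4. Stack: []
LOAD_CONST → push 5. Stack: [5]
LOAD_FAST p → push -4. Stack: [5, -4]
BINARY_OP + → 5 + -4 = 1. Stack: [1]
LOAD_CONST → push 4. Stack: [1, 4]
BINARY_OP + → 1 + 4 = 5. Stack: [5]
STORE_FAST z → z=5. Stack: []
LOAD_CONST → push 77. Stack: [77]
LOAD_FAST b → push -2. Stack: [77, -2]
LOAD_CONST → push 7. Stack: [77, -2, 7]
BINARY_OP % → -2 % 7 = 5. Stack: [77, 5]
BINARY_OP % → 77 % 5 = 2. Stack: [2]
STORE_FAST p → p=2. Stack: []
LOAD_FAST_LOAD_FAST p,b → push 2,-2. Stack: [2, -2]
BINARY_OP * → 2 * -2 = -4. Stack: [-4]
LOAD_FAST_LOAD_FAST z,b → push 5,-2. Stack: [-4, 5, -2]
BINARY_OP + → 5 + -2 = 3. Stack: [-4, 3]
BINARY_OP - → -4 - 3 = -7. Stack: [-7]
STORE_FAST m → m=-7. Stack: []
LOAD_FAST_LOAD_FAST z,b → push 5,-2. Stack: [5, -2]
BINARY_OP - → 5 - -2 = 7. Stack: [7]
LOAD_CONST → push 11. Stack: [7, 11]
LOAD_FAST b → push -2. Stack: [7, 11, -2]
BINARY_OP - → 11 - -2 = 13. Stack: [7, 13]
BINARY_OP % → 7 % 13 = 7. Stack: [7]
STORE_FAST v → v=7. Stack: []
LOAD_FAST_LOAD_FAST v,b → push 7,-2. Stack: [7, -2]
BINARY_OP // → 7 // -2 = -4. Stack: [-4]
RETURN_VALUE → return -4.

-4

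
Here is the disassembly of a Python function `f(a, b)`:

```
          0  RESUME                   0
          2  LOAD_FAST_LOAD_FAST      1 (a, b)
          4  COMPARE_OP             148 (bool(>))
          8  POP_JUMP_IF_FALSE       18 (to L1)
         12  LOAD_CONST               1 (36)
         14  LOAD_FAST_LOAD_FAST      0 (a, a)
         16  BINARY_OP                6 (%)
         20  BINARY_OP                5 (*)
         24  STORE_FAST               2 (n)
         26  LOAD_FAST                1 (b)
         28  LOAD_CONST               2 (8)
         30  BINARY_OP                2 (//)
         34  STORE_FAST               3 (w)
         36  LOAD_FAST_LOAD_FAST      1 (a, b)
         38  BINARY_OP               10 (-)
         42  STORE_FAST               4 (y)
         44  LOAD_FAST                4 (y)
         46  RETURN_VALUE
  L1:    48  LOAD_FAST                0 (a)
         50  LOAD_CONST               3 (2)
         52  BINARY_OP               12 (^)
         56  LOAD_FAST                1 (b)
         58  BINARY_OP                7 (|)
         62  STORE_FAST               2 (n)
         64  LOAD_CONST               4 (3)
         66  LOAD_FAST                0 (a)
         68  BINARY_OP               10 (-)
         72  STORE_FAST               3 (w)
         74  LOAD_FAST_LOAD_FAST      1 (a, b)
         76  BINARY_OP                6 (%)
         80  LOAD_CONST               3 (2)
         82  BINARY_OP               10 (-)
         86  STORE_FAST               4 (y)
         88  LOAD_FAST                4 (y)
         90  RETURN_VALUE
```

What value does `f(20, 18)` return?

2

LOAD_FAST_LOAD_FAST a,b → push 20,18. Stack: [20, 18]
COMPARE_OP bool(>) → 20 vs 18 = True. Stack: [True]
POP_JUMP_IF_FALSE → pop True; no jump. Stack: []
LOAD_CONST → push 36. Stack: [36]
LOAD_FAST_LOAD_FAST a,a → push 20,20. Stack: [36, 20, 20]
BINARY_OP % → 20 % 20 = 0. Stack: [36, 0]
BINARY_OP * → 36 * 0 = 0. Stack: [0]
STORE_FAST n → n=0. Stack: []
LOAD_FAST b → push 18. Stack: [18]
LOAD_CONST → push 8. Stack: [18, 8]
BINARY_OP // → 18 // 8 = 2. Stack: [2]
STORE_FAST w → w=2. Stack: []
LOAD_FAST_LOAD_FAST a,b → push 20,18. Stack: [20, 18]
BINARY_OP - → 20 - 18 = 2. Stack: [2]
STORE_FAST y → y=2. Stack: []
LOAD_FAST y → push 2. Stack: [2]
RETURN_VALUE → return 2.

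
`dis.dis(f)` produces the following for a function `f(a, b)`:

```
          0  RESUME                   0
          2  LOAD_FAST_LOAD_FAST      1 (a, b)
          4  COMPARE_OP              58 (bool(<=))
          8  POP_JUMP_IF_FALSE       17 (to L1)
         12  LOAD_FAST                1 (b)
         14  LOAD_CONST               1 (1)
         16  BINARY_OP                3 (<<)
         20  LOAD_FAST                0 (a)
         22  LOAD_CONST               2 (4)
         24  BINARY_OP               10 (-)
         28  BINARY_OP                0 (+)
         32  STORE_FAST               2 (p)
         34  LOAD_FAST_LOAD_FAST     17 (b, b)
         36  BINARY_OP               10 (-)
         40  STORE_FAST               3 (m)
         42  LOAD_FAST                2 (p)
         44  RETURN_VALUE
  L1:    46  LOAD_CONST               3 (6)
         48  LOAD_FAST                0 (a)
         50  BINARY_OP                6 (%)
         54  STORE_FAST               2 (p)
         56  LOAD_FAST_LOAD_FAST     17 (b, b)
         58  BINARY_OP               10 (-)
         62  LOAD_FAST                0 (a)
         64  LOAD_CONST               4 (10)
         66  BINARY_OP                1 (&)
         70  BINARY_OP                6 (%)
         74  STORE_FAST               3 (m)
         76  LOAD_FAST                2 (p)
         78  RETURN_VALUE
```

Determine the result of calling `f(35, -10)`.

LOAD_FAST_LOAD_FAST a,b → push 35,-10. Stack: [35, -10]
COMPARE_OP bool(<=) → 35 vs -10 = False. Stack: [False]
POP_JUMP_IF_FALSE → pop False; jump. Stack: []
LOAD_CONST → push 6. Stack: [6]
LOAD_FAST a → push 35. Stack: [6, 35]
BINARY_OP % → 6 % 35 = 6. Stack: [6]
STORE_FAST p → p=6. Stack: []
LOAD_FAST_LOAD_FAST b,b → push -10,-10. Stack: [-10, -10]
BINARY_OP - → -10 - -10 = 0. Stack: [0]
LOAD_FAST a → push 35. Stack: [0, 35]
LOAD_CONST → push 10. Stack: [0, 35, 10]
BINARY_OP & → 35 & 10 = 2. Stack: [0, 2]
BINARY_OP % → 0 % 2 = 0. Stack: [0]
STORE_FAST m → m=0. Stack: []
LOAD_FAST p → push 6. Stack: [6]
RETURN_VALUE → return 6.

6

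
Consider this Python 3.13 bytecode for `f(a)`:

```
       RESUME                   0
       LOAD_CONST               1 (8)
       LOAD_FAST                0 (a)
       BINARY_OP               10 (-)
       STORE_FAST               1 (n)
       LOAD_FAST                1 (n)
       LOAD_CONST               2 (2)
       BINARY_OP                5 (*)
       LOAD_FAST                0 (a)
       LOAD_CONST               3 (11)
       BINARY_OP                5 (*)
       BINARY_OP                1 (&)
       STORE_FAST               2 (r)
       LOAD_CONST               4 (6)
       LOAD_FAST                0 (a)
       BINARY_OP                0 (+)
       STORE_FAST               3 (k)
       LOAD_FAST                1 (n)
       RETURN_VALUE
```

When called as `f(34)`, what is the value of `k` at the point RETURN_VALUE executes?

LOAD_CONST → push 8. Stack: [8]
LOAD_FAST a → push 34. Stack: [8, 34]
BINARY_OP - → 8 - 34 = -26. Stack: [-26]
STORE_FAST n → n=-26. Stack: []
LOAD_FAST n → push -26. Stack: [-26]
LOAD_CONST → push 2. Stack: [-26, 2]
BINARY_OP * → -26 * 2 = -52. Stack: [-52]
LOAD_FAST a → push 34. Stack: [-52, 34]
LOAD_CONST → push 11. Stack: [-52, 34, 11]
BINARY_OP * → 34 * 11 = 374. Stack: [-52, 374]
BINARY_OP & → -52 & 374 = 324. Stack: [324]
STORE_FAST r → r=324. Stack: []
LOAD_CONST → push 6. Stack: [6]
LOAD_FAST a → push 34. Stack: [6, 34]
BINARY_OP + → 6 + 34 = 40. Stack: [40]
STORE_FAST k → k=40. Stack: []
LOAD_FAST n → push -26. Stack: [-26]
RETURN_VALUE → return -26.

40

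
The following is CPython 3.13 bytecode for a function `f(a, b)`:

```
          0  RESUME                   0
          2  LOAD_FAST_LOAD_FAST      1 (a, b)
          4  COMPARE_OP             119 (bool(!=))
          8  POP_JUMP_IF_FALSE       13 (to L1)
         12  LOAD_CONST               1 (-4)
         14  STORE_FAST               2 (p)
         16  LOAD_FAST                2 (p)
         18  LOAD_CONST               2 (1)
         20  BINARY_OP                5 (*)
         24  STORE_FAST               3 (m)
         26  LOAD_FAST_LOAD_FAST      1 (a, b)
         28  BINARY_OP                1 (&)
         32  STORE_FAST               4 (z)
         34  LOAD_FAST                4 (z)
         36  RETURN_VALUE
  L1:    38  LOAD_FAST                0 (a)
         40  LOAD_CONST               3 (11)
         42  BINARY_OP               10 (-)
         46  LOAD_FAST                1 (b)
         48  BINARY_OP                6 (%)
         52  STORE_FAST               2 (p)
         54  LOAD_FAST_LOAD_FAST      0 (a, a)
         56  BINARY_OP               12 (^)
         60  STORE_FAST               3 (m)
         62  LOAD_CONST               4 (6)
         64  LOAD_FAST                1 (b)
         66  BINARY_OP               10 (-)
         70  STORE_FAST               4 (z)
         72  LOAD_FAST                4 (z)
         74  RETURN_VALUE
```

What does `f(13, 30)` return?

LOAD_FAST_LOAD_FAST a,b → push 13,30. Stack: [13, 30]
COMPARE_OP bool(!=) → 13 vs 30 = True. Stack: [True]
POP_JUMP_IF_FALSE → pop True; no jump. Stack: []
LOAD_CONST → push -4. Stack: [-4]
STORE_FAST p → p=-4. Stack: []
LOAD_FAST p → push -4. Stack: [-4]
LOAD_CONST → push 1. Stack: [-4, 1]
BINARY_OP * → -4 * 1 = -4. Stack: [-4]
STORE_FAST m → m=-4. Stack: []
LOAD_FAST_LOAD_FAST a,b → push 13,30. Stack: [13, 30]
BINARY_OP & → 13 & 30 = 12. Stack: [12]
STORE_FAST z → z=12. Stack: []
LOAD_FAST z → push 12. Stack: [12]
RETURN_VALUE → return 12.

12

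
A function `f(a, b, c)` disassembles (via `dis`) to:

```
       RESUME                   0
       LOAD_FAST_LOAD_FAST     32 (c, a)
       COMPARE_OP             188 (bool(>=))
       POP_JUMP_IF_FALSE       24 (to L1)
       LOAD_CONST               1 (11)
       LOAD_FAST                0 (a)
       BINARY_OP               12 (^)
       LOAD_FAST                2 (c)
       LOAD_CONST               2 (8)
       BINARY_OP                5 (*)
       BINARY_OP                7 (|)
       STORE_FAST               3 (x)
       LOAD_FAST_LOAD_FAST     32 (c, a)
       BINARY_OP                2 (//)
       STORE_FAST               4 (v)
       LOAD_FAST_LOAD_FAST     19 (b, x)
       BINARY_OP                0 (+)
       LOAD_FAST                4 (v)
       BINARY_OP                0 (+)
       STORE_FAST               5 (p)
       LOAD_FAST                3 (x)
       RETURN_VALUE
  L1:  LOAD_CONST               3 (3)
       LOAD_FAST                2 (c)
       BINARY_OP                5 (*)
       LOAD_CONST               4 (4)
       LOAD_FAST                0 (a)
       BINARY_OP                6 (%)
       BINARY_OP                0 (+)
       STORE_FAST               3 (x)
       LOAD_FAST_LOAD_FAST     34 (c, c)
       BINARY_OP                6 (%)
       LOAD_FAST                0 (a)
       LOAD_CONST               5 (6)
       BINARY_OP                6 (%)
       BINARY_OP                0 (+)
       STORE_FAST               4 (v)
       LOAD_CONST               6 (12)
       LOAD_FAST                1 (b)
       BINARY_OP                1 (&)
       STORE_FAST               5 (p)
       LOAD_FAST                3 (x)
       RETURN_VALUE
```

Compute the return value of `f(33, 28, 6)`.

22

LOAD_FAST_LOAD_FAST c,a → push 6,33. Stack: [6, 33]
COMPARE_OP bool(>=) → 6 vs 33 = False. Stack: [False]
POP_JUMP_IF_FALSE → pop False; jump. Stack: []
LOAD_CONST → push 3. Stack: [3]
LOAD_FAST c → push 6. Stack: [3, 6]
BINARY_OP * → 3 * 6 = 18. Stack: [18]
LOAD_CONST → push 4. Stack: [18, 4]
LOAD_FAST a → push 33. Stack: [18, 4, 33]
BINARY_OP % → 4 % 33 = 4. Stack: [18, 4]
BINARY_OP + → 18 + 4 = 22. Stack: [22]
STORE_FAST x → x=22. Stack: []
LOAD_FAST_LOAD_FAST c,c → push 6,6. Stack: [6, 6]
BINARY_OP % → 6 % 6 = 0. Stack: [0]
LOAD_FAST a → push 33. Stack: [0, 33]
LOAD_CONST → push 6. Stack: [0, 33, 6]
BINARY_OP % → 33 % 6 = 3. Stack: [0, 3]
BINARY_OP + → 0 + 3 = 3. Stack: [3]
STORE_FAST v → v=3. Stack: []
LOAD_CONST → push 12. Stack: [12]
LOAD_FAST b → push 28. Stack: [12, 28]
BINARY_OP & → 12 & 28 = 12. Stack: [12]
STORE_FAST p → p=12. Stack: []
LOAD_FAST x → push 22. Stack: [22]
RETURN_VALUE → return 22.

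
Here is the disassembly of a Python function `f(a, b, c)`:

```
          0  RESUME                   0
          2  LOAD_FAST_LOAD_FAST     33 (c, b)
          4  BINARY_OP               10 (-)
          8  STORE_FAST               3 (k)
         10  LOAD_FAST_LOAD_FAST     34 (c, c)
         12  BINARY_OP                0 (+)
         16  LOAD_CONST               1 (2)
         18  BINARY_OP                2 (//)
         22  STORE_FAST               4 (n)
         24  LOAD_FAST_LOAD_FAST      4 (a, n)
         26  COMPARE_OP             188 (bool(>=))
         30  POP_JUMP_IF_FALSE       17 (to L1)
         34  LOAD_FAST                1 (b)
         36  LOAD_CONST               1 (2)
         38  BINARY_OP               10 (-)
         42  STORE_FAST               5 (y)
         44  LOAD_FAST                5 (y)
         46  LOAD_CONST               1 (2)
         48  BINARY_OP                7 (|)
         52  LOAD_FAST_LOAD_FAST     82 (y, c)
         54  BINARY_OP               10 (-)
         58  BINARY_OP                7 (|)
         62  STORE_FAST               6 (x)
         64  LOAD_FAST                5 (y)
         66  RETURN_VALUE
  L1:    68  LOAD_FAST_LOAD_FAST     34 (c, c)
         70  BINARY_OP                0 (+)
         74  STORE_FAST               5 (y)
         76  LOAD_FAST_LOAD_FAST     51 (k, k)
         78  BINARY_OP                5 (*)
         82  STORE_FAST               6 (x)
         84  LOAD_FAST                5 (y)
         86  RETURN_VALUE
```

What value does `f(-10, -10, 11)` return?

22

LOAD_FAST_LOAD_FAST c,b → push 11,-10. Stack: [11, -10]
BINARY_OP - → 11 - -10 = 21. Stack: [21]
STORE_FAST k → k=21. Stack: []
LOAD_FAST_LOAD_FAST c,c → push 11,11. Stack: [11, 11]
BINARY_OP + → 11 + 11 = 22. Stack: [22]
LOAD_CONST → push 2. Stack: [22, 2]
BINARY_OP // → 22 // 2 = 11. Stack: [11]
STORE_FAST n → n=11. Stack: []
LOAD_FAST_LOAD_FAST a,n → push -10,11. Stack: [-10, 11]
COMPARE_OP bool(>=) → -10 vs 11 = False. Stack: [False]
POP_JUMP_IF_FALSE → pop False; jump. Stack: []
LOAD_FAST_LOAD_FAST c,c → push 11,11. Stack: [11, 11]
BINARY_OP + → 11 + 11 = 22. Stack: [22]
STORE_FAST y → y=22. Stack: []
LOAD_FAST_LOAD_FAST k,k → push 21,21. Stack: [21, 21]
BINARY_OP * → 21 * 21 = 441. Stack: [441]
STORE_FAST x → x=441. Stack: []
LOAD_FAST y → push 22. Stack: [22]
RETURN_VALUE → return 22.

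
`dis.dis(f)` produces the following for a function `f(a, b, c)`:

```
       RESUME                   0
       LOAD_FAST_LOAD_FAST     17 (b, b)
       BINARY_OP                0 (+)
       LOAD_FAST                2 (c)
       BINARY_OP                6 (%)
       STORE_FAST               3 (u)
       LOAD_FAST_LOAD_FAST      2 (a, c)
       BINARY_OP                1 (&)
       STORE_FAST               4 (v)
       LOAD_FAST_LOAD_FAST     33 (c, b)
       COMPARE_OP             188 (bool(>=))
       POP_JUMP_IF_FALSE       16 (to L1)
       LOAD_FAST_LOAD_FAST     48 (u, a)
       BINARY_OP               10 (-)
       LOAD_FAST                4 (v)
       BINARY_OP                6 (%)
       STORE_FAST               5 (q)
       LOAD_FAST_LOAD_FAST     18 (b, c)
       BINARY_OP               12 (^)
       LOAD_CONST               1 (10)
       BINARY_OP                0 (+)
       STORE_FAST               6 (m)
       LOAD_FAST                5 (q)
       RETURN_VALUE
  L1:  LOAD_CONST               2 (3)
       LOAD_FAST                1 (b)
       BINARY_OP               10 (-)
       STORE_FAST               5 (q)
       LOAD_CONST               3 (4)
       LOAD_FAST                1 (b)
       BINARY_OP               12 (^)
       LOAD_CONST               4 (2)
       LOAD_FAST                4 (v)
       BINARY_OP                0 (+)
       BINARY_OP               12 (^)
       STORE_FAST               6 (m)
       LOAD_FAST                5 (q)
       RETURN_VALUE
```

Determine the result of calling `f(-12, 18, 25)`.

LOAD_FAST_LOAD_FAST b,b → push 18,18. Stack: [18, 18]
BINARY_OP + → 18 + 18 = 36. Stack: [36]
LOAD_FAST c → push 25. Stack: [36, 25]
BINARY_OP % → 36 % 25 = 11. Stack: [11]
STORE_FAST u → u=11. Stack: []
LOAD_FAST_LOAD_FAST a,c → push -12,25. Stack: [-12, 25]
BINARY_OP & → -12 & 25 = 16. Stack: [16]
STORE_FAST v → v=16. Stack: []
LOAD_FAST_LOAD_FAST c,b → push 25,18. Stack: [25, 18]
COMPARE_OP bool(>=) → 25 vs 18 = True. Stack: [True]
POP_JUMP_IF_FALSE → pop True; no jump. Stack: []
LOAD_FAST_LOAD_FAST u,a → push 11,-12. Stack: [11, -12]
BINARY_OP - → 11 - -12 = 23. Stack: [23]
LOAD_FAST v → push 16. Stack: [23, 16]
BINARY_OP % → 23 % 16 = 7. Stack: [7]
STORE_FAST q → q=7. Stack: []
LOAD_FAST_LOAD_FAST b,c → push 18,25. Stack: [18, 25]
BINARY_OP ^ → 18 ^ 25 = 11. Stack: [11]
LOAD_CONST → push 10. Stack: [11, 10]
BINARY_OP + → 11 + 10 = 21. Stack: [21]
STORE_FAST m → m=21. Stack: []
LOAD_FAST q → push 7. Stack: [7]
RETURN_VALUE → return 7.

7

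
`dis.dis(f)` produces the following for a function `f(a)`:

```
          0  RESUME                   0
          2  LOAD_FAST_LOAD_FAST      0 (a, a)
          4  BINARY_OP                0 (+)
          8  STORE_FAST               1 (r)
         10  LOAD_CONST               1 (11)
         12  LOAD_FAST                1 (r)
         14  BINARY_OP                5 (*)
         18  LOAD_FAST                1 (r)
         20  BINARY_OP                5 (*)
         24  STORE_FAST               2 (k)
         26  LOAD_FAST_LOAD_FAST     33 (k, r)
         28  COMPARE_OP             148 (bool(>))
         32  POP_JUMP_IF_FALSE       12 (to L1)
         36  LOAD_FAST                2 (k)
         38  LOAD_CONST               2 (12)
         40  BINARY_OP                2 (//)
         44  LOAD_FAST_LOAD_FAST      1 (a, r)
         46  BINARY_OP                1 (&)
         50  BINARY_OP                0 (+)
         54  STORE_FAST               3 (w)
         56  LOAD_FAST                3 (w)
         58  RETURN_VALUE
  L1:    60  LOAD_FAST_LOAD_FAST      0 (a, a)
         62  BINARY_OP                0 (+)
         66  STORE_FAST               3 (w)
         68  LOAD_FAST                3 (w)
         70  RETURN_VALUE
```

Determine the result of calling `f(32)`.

3754

LOAD_FAST_LOAD_FAST a,a → push 32,32. Stack: [32, 32]
BINARY_OP + → 32 + 32 = 64. Stack: [64]
STORE_FAST r → r=64. Stack: []
LOAD_CONST → push 11. Stack: [11]
LOAD_FAST r → push 64. Stack: [11, 64]
BINARY_OP * → 11 * 64 = 704. Stack: [704]
LOAD_FAST r → push 64. Stack: [704, 64]
BINARY_OP * → 704 * 64 = 45056. Stack: [45056]
STORE_FAST k → k=45056. Stack: []
LOAD_FAST_LOAD_FAST k,r → push 45056,64. Stack: [45056, 64]
COMPARE_OP bool(>) → 45056 vs 64 = True. Stack: [True]
POP_JUMP_IF_FALSE → pop True; no jump. Stack: []
LOAD_FAST k → push 45056. Stack: [45056]
LOAD_CONST → push 12. Stack: [45056, 12]
BINARY_OP // → 45056 // 12 = 3754. Stack: [3754]
LOAD_FAST_LOAD_FAST a,r → push 32,64. Stack: [3754, 32, 64]
BINARY_OP & → 32 & 64 = 0. Stack: [3754, 0]
BINARY_OP + → 3754 + 0 = 3754. Stack: [3754]
STORE_FAST w → w=3754. Stack: []
LOAD_FAST w → push 3754. Stack: [3754]
RETURN_VALUE → return 3754.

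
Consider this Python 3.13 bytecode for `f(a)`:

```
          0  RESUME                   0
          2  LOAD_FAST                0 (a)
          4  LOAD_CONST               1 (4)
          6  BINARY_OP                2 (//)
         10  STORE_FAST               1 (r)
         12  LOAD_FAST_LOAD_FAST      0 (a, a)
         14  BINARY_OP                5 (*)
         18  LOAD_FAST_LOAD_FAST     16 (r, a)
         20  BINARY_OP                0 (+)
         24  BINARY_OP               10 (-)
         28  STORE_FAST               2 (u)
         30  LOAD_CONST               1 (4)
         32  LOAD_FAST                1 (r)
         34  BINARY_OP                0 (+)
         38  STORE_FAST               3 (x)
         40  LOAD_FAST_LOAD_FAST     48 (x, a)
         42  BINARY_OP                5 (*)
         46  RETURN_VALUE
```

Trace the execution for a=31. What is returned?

341

LOAD_FAST a → push 31. Stack: [31]
LOAD_CONST → push 4. Stack: [31, 4]
BINARY_OP // → 31 // 4 = 7. Stack: [7]
STORE_FAST r → r=7. Stack: []
LOAD_FAST_LOAD_FAST a,a → push 31,31. Stack: [31, 31]
BINARY_OP * → 31 * 31 = 961. Stack: [961]
LOAD_FAST_LOAD_FAST r,a → push 7,31. Stack: [961, 7, 31]
BINARY_OP + → 7 + 31 = 38. Stack: [961, 38]
BINARY_OP - → 961 - 38 = 923. Stack: [923]
STORE_FAST u → u=923. Stack: []
LOAD_CONST → push 4. Stack: [4]
LOAD_FAST r → push 7. Stack: [4, 7]
BINARY_OP + → 4 + 7 = 11. Stack: [11]
STORE_FAST x → x=11. Stack: []
LOAD_FAST_LOAD_FAST x,a → push 11,31. Stack: [11, 31]
BINARY_OP * → 11 * 31 = 341. Stack: [341]
RETURN_VALUE → return 341.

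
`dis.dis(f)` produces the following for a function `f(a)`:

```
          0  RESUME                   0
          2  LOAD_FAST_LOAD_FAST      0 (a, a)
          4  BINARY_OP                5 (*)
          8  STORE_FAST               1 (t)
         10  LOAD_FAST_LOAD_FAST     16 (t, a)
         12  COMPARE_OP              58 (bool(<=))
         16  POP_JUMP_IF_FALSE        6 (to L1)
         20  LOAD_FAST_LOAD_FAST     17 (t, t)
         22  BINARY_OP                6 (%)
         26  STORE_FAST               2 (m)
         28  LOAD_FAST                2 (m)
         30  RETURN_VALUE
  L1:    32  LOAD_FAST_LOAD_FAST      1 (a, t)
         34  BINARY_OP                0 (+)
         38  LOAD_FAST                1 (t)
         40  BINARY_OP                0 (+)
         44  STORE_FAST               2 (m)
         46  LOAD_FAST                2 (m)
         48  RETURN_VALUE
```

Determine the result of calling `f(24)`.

1176

LOAD_FAST_LOAD_FAST a,a → push 24,24. Stack: [24, 24]
BINARY_OP * → 24 * 24 = 576. Stack: [576]
STORE_FAST t → t=576. Stack: []
LOAD_FAST_LOAD_FAST t,a → push 576,24. Stack: [576, 24]
COMPARE_OP bool(<=) → 576 vs 24 = False. Stack: [False]
POP_JUMP_IF_FALSE → pop False; jump. Stack: []
LOAD_FAST_LOAD_FAST a,t → push 24,576. Stack: [24, 576]
BINARY_OP + → 24 + 576 = 600. Stack: [600]
LOAD_FAST t → push 576. Stack: [600, 576]
BINARY_OP + → 600 + 576 = 1176. Stack: [1176]
STORE_FAST m → m=1176. Stack: []
LOAD_FAST m → push 1176. Stack: [1176]
RETURN_VALUE → return 1176.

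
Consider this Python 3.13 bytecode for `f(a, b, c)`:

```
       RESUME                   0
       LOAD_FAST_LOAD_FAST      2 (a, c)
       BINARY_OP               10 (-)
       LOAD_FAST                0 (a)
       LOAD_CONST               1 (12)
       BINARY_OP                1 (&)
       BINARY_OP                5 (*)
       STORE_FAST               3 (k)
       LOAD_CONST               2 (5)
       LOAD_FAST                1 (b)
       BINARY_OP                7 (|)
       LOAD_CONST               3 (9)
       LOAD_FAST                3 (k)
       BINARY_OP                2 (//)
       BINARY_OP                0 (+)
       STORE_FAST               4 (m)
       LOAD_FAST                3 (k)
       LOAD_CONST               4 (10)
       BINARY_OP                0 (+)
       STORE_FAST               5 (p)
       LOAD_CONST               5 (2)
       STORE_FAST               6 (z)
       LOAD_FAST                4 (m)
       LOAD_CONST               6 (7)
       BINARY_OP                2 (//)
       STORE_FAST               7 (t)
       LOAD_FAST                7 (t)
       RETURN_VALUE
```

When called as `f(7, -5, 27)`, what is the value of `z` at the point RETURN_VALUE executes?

2

LOAD_FAST_LOAD_FAST a,c → push 7,27. Stack: [7, 27]
BINARY_OP - → 7 - 27 = -20. Stack: [-20]
LOAD_FAST a → push 7. Stack: [-20, 7]
LOAD_CONST → push 12. Stack: [-20, 7, 12]
BINARY_OP & → 7 & 12 = 4. Stack: [-20, 4]
BINARY_OP * → -20 * 4 = -80. Stack: [-80]
STORE_FAST k → k=-80. Stack: []
LOAD_CONST → push 5. Stack: [5]
LOAD_FAST b → push -5. Stack: [5, -5]
BINARY_OP | → 5 | -5 = -1. Stack: [-1]
LOAD_CONST → push 9. Stack: [-1, 9]
LOAD_FAST k → push -80. Stack: [-1, 9, -80]
BINARY_OP // → 9 // -80 = -1. Stack: [-1, -1]
BINARY_OP + → -1 + -1 = -2. Stack: [-2]
STORE_FAST m → m=-2. Stack: []
LOAD_FAST k → push -80. Stack: [-80]
LOAD_CONST → push 10. Stack: [-80, 10]
BINARY_OP + → -80 + 10 = -70. Stack: [-70]
STORE_FAST p → p=-70. Stack: []
LOAD_CONST → push 2. Stack: [2]
STORE_FAST z → z=2. Stack: []
LOAD_FAST m → push -2. Stack: [-2]
LOAD_CONST → push 7. Stack: [-2, 7]
BINARY_OP // → -2 // 7 = -1. Stack: [-1]
STORE_FAST t → t=-1. Stack: []
LOAD_FAST t → push -1. Stack: [-1]
RETURN_VALUE → return -1.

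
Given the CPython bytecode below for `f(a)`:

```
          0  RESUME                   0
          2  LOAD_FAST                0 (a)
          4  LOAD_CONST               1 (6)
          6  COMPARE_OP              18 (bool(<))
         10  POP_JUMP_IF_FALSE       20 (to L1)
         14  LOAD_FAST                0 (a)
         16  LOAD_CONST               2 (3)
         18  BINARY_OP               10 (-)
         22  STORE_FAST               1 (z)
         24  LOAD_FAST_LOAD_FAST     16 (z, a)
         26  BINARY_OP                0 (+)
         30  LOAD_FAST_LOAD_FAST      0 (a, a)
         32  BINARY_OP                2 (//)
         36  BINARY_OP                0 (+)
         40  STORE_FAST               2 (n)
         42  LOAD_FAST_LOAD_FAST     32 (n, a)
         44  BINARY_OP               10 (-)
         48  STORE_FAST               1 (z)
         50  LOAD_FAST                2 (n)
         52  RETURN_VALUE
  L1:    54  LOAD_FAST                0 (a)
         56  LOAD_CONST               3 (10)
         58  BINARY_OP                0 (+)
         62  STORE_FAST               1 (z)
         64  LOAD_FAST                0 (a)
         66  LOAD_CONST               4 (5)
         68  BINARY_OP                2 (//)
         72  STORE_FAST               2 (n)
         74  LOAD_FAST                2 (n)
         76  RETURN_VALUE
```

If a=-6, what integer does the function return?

LOAD_FAST a → push -6. Stack: [-6]
LOAD_CONST → push 6. Stack: [-6, 6]
COMPARE_OP bool(<) → -6 vs 6 = True. Stack: [True]
POP_JUMP_IF_FALSE → pop True; no jump. Stack: []
LOAD_FAST a → push -6. Stack: [-6]
LOAD_CONST → push 3. Stack: [-6, 3]
BINARY_OP - → -6 - 3 = -9. Stack: [-9]
STORE_FAST z → z=-9. Stack: []
LOAD_FAST_LOAD_FAST z,a → push -9,-6. Stack: [-9, -6]
BINARY_OP + → -9 + -6 = -15. Stack: [-15]
LOAD_FAST_LOAD_FAST a,a → push -6,-6. Stack: [-15, -6, -6]
BINARY_OP // → -6 // -6 = 1. Stack: [-15, 1]
BINARY_OP + → -15 + 1 = -14. Stack: [-14]
STORE_FAST n → n=-14. Stack: []
LOAD_FAST_LOAD_FAST n,a → push -14,-6. Stack: [-14, -6]
BINARY_OP - → -14 - -6 = -8. Stack: [-8]
STORE_FAST z → z=-8. Stack: []
LOAD_FAST n → push -14. Stack: [-14]
RETURN_VALUE → return -14.

-14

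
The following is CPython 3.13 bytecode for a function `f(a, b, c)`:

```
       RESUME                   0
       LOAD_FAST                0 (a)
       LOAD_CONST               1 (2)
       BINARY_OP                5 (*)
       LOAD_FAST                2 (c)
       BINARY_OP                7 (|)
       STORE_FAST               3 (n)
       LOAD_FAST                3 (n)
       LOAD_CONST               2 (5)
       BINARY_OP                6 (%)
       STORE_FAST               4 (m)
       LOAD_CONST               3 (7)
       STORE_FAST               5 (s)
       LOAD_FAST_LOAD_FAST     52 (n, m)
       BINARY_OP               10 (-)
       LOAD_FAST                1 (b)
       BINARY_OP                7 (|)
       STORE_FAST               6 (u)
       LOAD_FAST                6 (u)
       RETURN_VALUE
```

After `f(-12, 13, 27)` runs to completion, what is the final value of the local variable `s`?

7

LOAD_FAST a → push -12. Stack: [-12]
LOAD_CONST → push 2. Stack: [-12, 2]
BINARY_OP * → -12 * 2 = -24. Stack: [-24]
LOAD_FAST c → push 27. Stack: [-24, 27]
BINARY_OP | → -24 | 27 = -5. Stack: [-5]
STORE_FAST n → n=-5. Stack: []
LOAD_FAST n → push -5. Stack: [-5]
LOAD_CONST → push 5. Stack: [-5, 5]
BINARY_OP % → -5 % 5 = 0. Stack: [0]
STORE_FAST m → m=0. Stack: []
LOAD_CONST → push 7. Stack: [7]
STORE_FAST s → s=7. Stack: []
LOAD_FAST_LOAD_FAST n,m → push -5,0. Stack: [-5, 0]
BINARY_OP - → -5 - 0 = -5. Stack: [-5]
LOAD_FAST b → push 13. Stack: [-5, 13]
BINARY_OP | → -5 | 13 = -1. Stack: [-1]
STORE_FAST u → u=-1. Stack: []
LOAD_FAST u → push -1. Stack: [-1]
RETURN_VALUE → return -1.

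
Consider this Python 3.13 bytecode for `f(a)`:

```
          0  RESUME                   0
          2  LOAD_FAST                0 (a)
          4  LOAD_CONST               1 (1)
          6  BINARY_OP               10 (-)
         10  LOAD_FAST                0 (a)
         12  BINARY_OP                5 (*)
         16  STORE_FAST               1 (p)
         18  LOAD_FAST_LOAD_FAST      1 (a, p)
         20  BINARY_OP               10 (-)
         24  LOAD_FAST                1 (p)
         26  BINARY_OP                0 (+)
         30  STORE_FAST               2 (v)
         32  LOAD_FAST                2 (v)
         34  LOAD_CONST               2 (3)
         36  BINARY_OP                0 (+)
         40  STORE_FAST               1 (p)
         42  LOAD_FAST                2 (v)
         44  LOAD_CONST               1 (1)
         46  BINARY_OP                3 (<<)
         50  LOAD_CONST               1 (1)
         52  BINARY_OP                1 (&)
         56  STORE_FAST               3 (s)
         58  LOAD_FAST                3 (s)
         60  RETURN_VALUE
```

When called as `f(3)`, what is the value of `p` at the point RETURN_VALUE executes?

LOAD_FAST a → push 3. Stack: [3]
LOAD_CONST → push 1. Stack: [3, 1]
BINARY_OP - → 3 - 1 = 2. Stack: [2]
LOAD_FAST a → push 3. Stack: [2, 3]
BINARY_OP * → 2 * 3 = 6. Stack: [6]
STORE_FAST p → p=6. Stack: []
LOAD_FAST_LOAD_FAST a,p → push 3,6. Stack: [3, 6]
BINARY_OP - → 3 - 6 = -3. Stack: [-3]
LOAD_FAST p → push 6. Stack: [-3, 6]
BINARY_OP + → -3 + 6 = 3. Stack: [3]
STORE_FAST v → v=3. Stack: []
LOAD_FAST v → push 3. Stack: [3]
LOAD_CONST → push 3. Stack: [3, 3]
BINARY_OP + → 3 + 3 = 6. Stack: [6]
STORE_FAST p → p=6. Stack: []
LOAD_FAST v → push 3. Stack: [3]
LOAD_CONST → push 1. Stack: [3, 1]
BINARY_OP << → 3 << 1 = 6. Stack: [6]
LOAD_CONST → push 1. Stack: [6, 1]
BINARY_OP & → 6 & 1 = 0. Stack: [0]
STORE_FAST s → s=0. Stack: []
LOAD_FAST s → push 0. Stack: [0]
RETURN_VALUE → return 0.

6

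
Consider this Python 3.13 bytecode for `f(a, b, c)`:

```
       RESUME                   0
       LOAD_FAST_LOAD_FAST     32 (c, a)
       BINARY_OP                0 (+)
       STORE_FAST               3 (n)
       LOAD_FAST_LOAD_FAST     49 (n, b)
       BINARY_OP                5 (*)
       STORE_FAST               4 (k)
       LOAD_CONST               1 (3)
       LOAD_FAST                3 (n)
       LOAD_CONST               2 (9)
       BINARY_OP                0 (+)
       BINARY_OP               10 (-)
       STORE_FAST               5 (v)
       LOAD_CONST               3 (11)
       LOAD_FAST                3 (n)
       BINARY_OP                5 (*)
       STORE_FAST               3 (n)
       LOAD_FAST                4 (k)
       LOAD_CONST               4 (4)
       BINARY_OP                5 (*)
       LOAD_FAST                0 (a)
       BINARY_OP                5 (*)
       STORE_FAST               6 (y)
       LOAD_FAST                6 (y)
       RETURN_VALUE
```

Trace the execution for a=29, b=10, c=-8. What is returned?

LOAD_FAST_LOAD_FAST c,a → push -8,29. Stack: [-8, 29]
BINARY_OP + → -8 + 29 = 21. Stack: [21]
STORE_FAST n → n=21. Stack: []
LOAD_FAST_LOAD_FAST n,b → push 21,10. Stack: [21, 10]
BINARY_OP * → 21 * 10 = 210. Stack: [210]
STORE_FAST k → k=210. Stack: []
LOAD_CONST → push 3. Stack: [3]
LOAD_FAST n → push 21. Stack: [3, 21]
LOAD_CONST → push 9. Stack: [3, 21, 9]
BINARY_OP + → 21 + 9 = 30. Stack: [3, 30]
BINARY_OP - → 3 - 30 = -27. Stack: [-27]
STORE_FAST v → v=-27. Stack: []
LOAD_CONST → push 11. Stack: [11]
LOAD_FAST n → push 21. Stack: [11, 21]
BINARY_OP * → 11 * 21 = 231. Stack: [231]
STORE_FAST n → n=231. Stack: []
LOAD_FAST k → push 210. Stack: [210]
LOAD_CONST → push 4. Stack: [210, 4]
BINARY_OP * → 210 * 4 = 840. Stack: [840]
LOAD_FAST a → push 29. Stack: [840, 29]
BINARY_OP * → 840 * 29 = 24360. Stack: [24360]
STORE_FAST y → y=24360. Stack: []
LOAD_FAST y → push 24360. Stack: [24360]
RETURN_VALUE → return 24360.

24360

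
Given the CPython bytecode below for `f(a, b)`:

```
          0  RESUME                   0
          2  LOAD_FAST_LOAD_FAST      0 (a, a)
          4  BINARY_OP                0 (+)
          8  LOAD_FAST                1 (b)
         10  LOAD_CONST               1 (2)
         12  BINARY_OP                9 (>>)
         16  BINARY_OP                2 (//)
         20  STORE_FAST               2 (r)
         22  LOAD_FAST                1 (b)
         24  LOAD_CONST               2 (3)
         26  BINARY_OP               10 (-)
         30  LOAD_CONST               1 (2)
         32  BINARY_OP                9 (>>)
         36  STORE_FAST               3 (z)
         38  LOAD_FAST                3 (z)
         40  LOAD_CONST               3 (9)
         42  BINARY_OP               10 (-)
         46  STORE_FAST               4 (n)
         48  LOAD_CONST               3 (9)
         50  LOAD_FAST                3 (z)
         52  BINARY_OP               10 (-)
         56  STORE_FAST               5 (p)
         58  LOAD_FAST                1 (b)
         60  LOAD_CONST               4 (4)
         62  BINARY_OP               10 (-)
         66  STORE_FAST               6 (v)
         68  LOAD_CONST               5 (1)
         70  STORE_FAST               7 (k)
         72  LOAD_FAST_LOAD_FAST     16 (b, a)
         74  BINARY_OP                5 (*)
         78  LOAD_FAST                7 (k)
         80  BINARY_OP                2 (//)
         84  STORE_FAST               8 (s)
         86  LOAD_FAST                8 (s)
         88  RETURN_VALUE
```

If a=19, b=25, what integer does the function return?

475

LOAD_FAST_LOAD_FAST a,a → push 19,19. Stack: [19, 19]
BINARY_OP + → 19 + 19 = 38. Stack: [38]
LOAD_FAST b → push 25. Stack: [38, 25]
LOAD_CONST → push 2. Stack: [38, 25, 2]
BINARY_OP >> → 25 >> 2 = 6. Stack: [38, 6]
BINARY_OP // → 38 // 6 = 6. Stack: [6]
STORE_FAST r → r=6. Stack: []
LOAD_FAST b → push 25. Stack: [25]
LOAD_CONST → push 3. Stack: [25, 3]
BINARY_OP - → 25 - 3 = 22. Stack: [22]
LOAD_CONST → push 2. Stack: [22, 2]
BINARY_OP >> → 22 >> 2 = 5. Stack: [5]
STORE_FAST z → z=5. Stack: []
LOAD_FAST z → push 5. Stack: [5]
LOAD_CONST → push 9. Stack: [5, 9]
BINARY_OP - → 5 - 9 = -4. Stack: [-4]
STORE_FAST n → n=-4. Stack: []
LOAD_CONST → push 9. Stack: [9]
LOAD_FAST z → push 5. Stack: [9, 5]
BINARY_OP - → 9 - 5 = 4. Stack: [4]
STORE_FAST p → p=4. Stack: []
LOAD_FAST b → push 25. Stack: [25]
LOAD_CONST → push 4. Stack: [25, 4]
BINARY_OP - → 25 - 4 = 21. Stack: [21]
STORE_FAST v → v=21. Stack: []
LOAD_CONST → push 1. Stack: [1]
STORE_FAST k → k=1. Stack: []
LOAD_FAST_LOAD_FAST b,a → push 25,19. Stack: [25, 19]
BINARY_OP * → 25 * 19 = 475. Stack: [475]
LOAD_FAST k → push 1. Stack: [475, 1]
BINARY_OP // → 475 // 1 = 475. Stack: [475]
STORE_FAST s → s=475. Stack: []
LOAD_FAST s → push 475. Stack: [475]
RETURN_VALUE → return 475.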